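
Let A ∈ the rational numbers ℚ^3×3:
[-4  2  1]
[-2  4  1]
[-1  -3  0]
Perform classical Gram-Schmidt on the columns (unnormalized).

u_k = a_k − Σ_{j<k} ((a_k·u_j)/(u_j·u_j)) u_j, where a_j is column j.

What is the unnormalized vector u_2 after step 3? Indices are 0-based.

u_2 = (-1/11, 7/55, 6/55)

Step 1: u_0 = a_0 = (-4, -2, -1).
Step 2: u_1 = a_1 − (-13/21)·u_0 = (-10/21, 58/21, -76/21).
Step 3: u_2 = a_2 − (-2/7)·u_0 − (6/55)·u_1 = (-1/11, 7/55, 6/55).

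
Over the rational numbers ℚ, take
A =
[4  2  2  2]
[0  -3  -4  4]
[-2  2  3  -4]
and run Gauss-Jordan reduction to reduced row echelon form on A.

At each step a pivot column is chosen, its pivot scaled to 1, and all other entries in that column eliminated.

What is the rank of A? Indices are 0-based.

[1] R0 /= 4  ⇒  (1, 1/2, 1/2, 1/2)
     R2 -= -2·R0  ⇒  (0, 3, 4, -3)
[2] R1 /= -3  ⇒  (0, 1, 4/3, -4/3)
     R0 -= 1/2·R1  ⇒  (1, 0, -1/6, 7/6)
     R2 -= 3·R1  ⇒  (0, 0, 0, 1)
column 2 empty below row 2
[3] R2 /= 1  ⇒  (0, 0, 0, 1)
     R0 -= 7/6·R2  ⇒  (1, 0, -1/6, 0)
     R1 -= -4/3·R2  ⇒  (0, 1, 4/3, 0)

rank = 3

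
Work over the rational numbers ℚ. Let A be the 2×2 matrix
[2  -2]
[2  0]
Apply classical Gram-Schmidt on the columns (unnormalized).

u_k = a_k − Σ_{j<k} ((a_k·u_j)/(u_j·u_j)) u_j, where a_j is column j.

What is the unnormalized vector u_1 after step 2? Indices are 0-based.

u_1 = (-1, 1)

Step 1: u_0 = a_0 = (2, 2).
Step 2: u_1 = a_1 − (-1/2)·u_0 = (-1, 1).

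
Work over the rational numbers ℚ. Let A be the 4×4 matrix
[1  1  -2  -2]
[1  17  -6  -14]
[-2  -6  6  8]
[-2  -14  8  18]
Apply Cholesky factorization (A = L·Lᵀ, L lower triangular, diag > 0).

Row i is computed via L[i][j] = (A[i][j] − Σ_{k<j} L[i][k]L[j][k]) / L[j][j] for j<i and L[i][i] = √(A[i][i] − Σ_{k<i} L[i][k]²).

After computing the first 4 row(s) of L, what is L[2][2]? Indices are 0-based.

L[2][2] = 1

Step 1: L[0][0] = √(1) = 1.
  L[1][0] = (1) / L[0][0] = 1.
Step 2: L[1][1] = √(16) = 4.
  L[2][0] = (-2) / L[0][0] = -2.
  L[2][1] = (-4) / L[1][1] = -1.
Step 3: L[2][2] = √(1) = 1.
  L[3][0] = (-2) / L[0][0] = -2.
  L[3][1] = (-12) / L[1][1] = -3.
  L[3][2] = (1) / L[2][2] = 1.
Step 4: L[3][3] = √(4) = 2.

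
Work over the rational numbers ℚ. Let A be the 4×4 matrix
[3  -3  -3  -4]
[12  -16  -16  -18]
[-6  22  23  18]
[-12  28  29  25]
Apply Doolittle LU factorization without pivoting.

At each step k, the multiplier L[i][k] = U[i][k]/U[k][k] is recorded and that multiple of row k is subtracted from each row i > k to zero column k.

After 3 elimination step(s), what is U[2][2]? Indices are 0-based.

U[2][2] = 1

[col 0] pivot 3
  R1 -= 4*R0 → (0, -4, -4, -2)  (L[1][0] := 4)
  R2 -= -2*R0 → (0, 16, 17, 10)  (L[2][0] := -2)
  R3 -= -4*R0 → (0, 16, 17, 9)  (L[3][0] := -4)
[col 1] pivot -4
  R2 -= -4*R1 → (0, 0, 1, 2)  (L[2][1] := -4)
  R3 -= -4*R1 → (0, 0, 1, 1)  (L[3][1] := -4)
[col 2] pivot 1
  R3 -= 1*R2 → (0, 0, 0, -1)  (L[3][2] := 1)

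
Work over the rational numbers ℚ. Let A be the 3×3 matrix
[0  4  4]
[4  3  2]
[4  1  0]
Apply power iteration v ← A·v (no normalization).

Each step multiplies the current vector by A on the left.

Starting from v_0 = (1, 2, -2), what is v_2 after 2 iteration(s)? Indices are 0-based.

v_2 = (48, 30, 6)

v_0 = (1, 2, -2).
v_1 = A·v_0 = (0, 6, 6).
v_2 = A·v_1 = (48, 30, 6).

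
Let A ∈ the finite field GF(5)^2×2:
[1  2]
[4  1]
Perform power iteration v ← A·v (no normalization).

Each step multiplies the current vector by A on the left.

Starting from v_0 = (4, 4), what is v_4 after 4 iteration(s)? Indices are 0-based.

v_0 = (4, 4).
v_1 = A·v_0 = (2, 0).
v_2 = A·v_1 = (2, 3).
v_3 = A·v_2 = (3, 1).
v_4 = A·v_3 = (0, 3).

v_4 = (0, 3)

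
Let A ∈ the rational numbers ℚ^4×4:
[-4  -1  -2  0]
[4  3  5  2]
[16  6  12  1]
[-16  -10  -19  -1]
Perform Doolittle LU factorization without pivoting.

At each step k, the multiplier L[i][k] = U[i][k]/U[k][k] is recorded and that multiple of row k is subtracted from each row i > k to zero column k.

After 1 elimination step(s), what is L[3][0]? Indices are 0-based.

L[3][0] = 4

k=0: U[0][0]=-4
  eliminate (1,0): mult=-1, new row 1: (0, 2, 3, 2); set L[1][0]=-1
  eliminate (2,0): mult=-4, new row 2: (0, 2, 4, 1); set L[2][0]=-4
  eliminate (3,0): mult=4, new row 3: (0, -6, -11, -1); set L[3][0]=4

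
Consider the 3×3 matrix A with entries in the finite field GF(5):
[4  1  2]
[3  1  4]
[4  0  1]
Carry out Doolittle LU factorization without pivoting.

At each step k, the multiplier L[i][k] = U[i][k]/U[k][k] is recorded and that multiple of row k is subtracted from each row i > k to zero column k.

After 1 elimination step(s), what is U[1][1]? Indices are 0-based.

U[1][1] = 4

Step 1: pivot at (0,0) is 4.
  row1 ← row1 − (2)·row0  ⇒  L[1][0]=2, U row1=(0, 4, 0)
  row2 ← row2 − (1)·row0  ⇒  L[2][0]=1, U row2=(0, 4, 4)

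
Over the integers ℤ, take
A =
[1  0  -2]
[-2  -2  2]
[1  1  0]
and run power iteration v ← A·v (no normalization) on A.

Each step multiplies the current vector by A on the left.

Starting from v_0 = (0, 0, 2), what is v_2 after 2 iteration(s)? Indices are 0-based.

v_0 = (0, 0, 2).
v_1 = A·v_0 = (-4, 4, 0).
v_2 = A·v_1 = (-4, 0, 0).

v_2 = (-4, 0, 0)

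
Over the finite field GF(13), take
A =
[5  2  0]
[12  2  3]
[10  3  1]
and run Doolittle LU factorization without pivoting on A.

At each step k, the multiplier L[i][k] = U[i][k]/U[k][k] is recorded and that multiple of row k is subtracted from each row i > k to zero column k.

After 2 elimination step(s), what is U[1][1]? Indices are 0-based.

k=0: U[0][0]=5
  eliminate (1,0): mult=5, new row 1: (0, 5, 3); set L[1][0]=5
  eliminate (2,0): mult=2, new row 2: (0, 12, 1); set L[2][0]=2
k=1: U[1][1]=5
  eliminate (2,1): mult=5, new row 2: (0, 0, 12); set L[2][1]=5

U[1][1] = 5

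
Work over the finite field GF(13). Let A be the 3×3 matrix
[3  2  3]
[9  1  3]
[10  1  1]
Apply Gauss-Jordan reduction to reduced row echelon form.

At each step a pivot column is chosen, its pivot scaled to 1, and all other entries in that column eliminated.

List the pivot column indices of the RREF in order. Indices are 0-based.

pivot columns: 0, 1, 2

step 1: normalize row 0 (÷3) = (1, 5, 1)
  row 1: subtract 9×row0 = (0, 8, 7)
  row 2: subtract 10×row0 = (0, 3, 4)
step 2: normalize row 1 (÷8) = (0, 1, 9)
  row 0: subtract 5×row1 = (1, 0, 8)
  row 2: subtract 3×row1 = (0, 0, 3)
step 3: normalize row 2 (÷3) = (0, 0, 1)
  row 0: subtract 8×row2 = (1, 0, 0)
  row 1: subtract 9×row2 = (0, 1, 0)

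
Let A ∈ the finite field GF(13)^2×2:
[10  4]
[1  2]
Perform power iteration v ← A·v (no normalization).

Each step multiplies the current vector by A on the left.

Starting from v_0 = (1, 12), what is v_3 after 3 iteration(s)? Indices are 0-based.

v_0 = (1, 12).
v_1 = A·v_0 = (6, 12).
v_2 = A·v_1 = (4, 4).
v_3 = A·v_2 = (4, 12).

v_3 = (4, 12)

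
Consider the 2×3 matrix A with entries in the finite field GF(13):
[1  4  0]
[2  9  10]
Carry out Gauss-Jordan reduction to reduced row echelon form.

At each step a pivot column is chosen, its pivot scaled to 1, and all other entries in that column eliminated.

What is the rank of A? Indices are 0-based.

step 1: normalize row 0 (÷1) = (1, 4, 0)
  row 1: subtract 2×row0 = (0, 1, 10)
step 2: normalize row 1 (÷1) = (0, 1, 10)
  row 0: subtract 4×row1 = (1, 0, 12)

rank = 2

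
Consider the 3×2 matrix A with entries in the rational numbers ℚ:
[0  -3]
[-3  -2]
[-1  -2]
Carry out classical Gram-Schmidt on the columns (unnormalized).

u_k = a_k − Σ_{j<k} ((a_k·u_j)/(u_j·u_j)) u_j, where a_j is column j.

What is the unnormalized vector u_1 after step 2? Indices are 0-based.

Step 1: u_0 = a_0 = (0, -3, -1).
Step 2: u_1 = a_1 − (4/5)·u_0 = (-3, 2/5, -6/5).

u_1 = (-3, 2/5, -6/5)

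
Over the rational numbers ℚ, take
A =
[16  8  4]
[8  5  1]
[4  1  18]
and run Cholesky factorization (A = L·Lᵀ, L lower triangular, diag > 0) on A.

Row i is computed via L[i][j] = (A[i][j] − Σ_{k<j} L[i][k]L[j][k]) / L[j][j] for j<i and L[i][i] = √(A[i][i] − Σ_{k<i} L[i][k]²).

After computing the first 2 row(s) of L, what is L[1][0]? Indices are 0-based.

Step 1: L[0][0] = √(16) = 4.
  L[1][0] = (8) / L[0][0] = 2.
Step 2: L[1][1] = √(1) = 1.

L[1][0] = 2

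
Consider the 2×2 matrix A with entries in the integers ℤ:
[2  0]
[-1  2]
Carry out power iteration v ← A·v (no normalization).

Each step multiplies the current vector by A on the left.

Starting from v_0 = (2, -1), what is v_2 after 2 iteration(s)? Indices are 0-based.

v_2 = (8, -12)

v_0 = (2, -1).
v_1 = A·v_0 = (4, -4).
v_2 = A·v_1 = (8, -12).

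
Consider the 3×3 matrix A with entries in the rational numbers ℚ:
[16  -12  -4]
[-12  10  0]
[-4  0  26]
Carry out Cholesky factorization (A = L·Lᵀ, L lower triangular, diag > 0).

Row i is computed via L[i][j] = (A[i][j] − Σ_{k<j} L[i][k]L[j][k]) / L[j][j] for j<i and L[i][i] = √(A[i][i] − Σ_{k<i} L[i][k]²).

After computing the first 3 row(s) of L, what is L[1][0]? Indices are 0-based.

L[1][0] = -3

Step 1: L[0][0] = √(16) = 4.
  L[1][0] = (-12) / L[0][0] = -3.
Step 2: L[1][1] = √(1) = 1.
  L[2][0] = (-4) / L[0][0] = -1.
  L[2][1] = (-3) / L[1][1] = -3.
Step 3: L[2][2] = √(16) = 4.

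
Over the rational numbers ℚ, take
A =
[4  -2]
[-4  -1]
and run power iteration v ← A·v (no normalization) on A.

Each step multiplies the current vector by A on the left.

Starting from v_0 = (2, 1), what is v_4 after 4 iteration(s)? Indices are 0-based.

v_0 = (2, 1).
v_1 = A·v_0 = (6, -9).
v_2 = A·v_1 = (42, -15).
v_3 = A·v_2 = (198, -153).
v_4 = A·v_3 = (1098, -639).

v_4 = (1098, -639)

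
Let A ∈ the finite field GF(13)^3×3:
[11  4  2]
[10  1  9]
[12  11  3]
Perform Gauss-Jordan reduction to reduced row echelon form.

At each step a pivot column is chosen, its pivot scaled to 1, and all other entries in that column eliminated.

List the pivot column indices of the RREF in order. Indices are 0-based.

step 1: normalize row 0 (÷11) = (1, 11, 12)
  row 1: subtract 10×row0 = (0, 8, 6)
  row 2: subtract 12×row0 = (0, 9, 2)
step 2: normalize row 1 (÷8) = (0, 1, 4)
  row 0: subtract 11×row1 = (1, 0, 7)
  row 2: subtract 9×row1 = (0, 0, 5)
step 3: normalize row 2 (÷5) = (0, 0, 1)
  row 0: subtract 7×row2 = (1, 0, 0)
  row 1: subtract 4×row2 = (0, 1, 0)

pivot columns: 0, 1, 2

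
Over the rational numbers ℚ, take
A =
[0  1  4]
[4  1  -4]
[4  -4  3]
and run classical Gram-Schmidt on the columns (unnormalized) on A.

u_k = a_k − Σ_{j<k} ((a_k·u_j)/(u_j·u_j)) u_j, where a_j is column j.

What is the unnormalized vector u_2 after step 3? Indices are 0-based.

u_2 = (5, -1, 1)

Step 1: u_0 = a_0 = (0, 4, 4).
Step 2: u_1 = a_1 − (-3/8)·u_0 = (1, 5/2, -5/2).
Step 3: u_2 = a_2 − (-1/8)·u_0 − (-1)·u_1 = (5, -1, 1).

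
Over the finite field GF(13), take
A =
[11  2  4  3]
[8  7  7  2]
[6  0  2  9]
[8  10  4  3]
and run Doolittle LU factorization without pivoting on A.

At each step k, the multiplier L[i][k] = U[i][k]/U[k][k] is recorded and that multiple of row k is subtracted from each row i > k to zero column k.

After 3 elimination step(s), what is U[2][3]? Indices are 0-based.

U[2][3] = 2

Step 1: pivot at (0,0) is 11.
  row1 ← row1 − (9)·row0  ⇒  L[1][0]=9, U row1=(0, 2, 10, 1)
  row2 ← row2 − (10)·row0  ⇒  L[2][0]=10, U row2=(0, 6, 1, 5)
  row3 ← row3 − (9)·row0  ⇒  L[3][0]=9, U row3=(0, 5, 7, 2)
Step 2: pivot at (1,1) is 2.
  row2 ← row2 − (3)·row1  ⇒  L[2][1]=3, U row2=(0, 0, 10, 2)
  row3 ← row3 − (9)·row1  ⇒  L[3][1]=9, U row3=(0, 0, 8, 6)
Step 3: pivot at (2,2) is 10.
  row3 ← row3 − (6)·row2  ⇒  L[3][2]=6, U row3=(0, 0, 0, 7)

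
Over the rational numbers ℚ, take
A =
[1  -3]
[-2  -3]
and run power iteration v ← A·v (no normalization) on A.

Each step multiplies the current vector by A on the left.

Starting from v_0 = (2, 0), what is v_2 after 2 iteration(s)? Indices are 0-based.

v_2 = (14, 8)

v_0 = (2, 0).
v_1 = A·v_0 = (2, -4).
v_2 = A·v_1 = (14, 8).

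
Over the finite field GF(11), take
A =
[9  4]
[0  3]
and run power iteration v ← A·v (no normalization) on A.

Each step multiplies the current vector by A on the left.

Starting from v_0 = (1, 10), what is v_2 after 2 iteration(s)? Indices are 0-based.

v_2 = (0, 2)

v_0 = (1, 10).
v_1 = A·v_0 = (5, 8).
v_2 = A·v_1 = (0, 2).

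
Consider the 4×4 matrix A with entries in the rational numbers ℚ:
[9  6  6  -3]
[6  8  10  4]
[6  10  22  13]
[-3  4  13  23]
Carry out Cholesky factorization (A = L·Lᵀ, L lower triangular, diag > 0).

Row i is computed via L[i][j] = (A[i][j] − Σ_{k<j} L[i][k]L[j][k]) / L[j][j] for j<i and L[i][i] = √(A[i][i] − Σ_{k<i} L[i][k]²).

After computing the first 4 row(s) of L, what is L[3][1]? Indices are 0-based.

L[3][1] = 3

Step 1: L[0][0] = √(9) = 3.
  L[1][0] = (6) / L[0][0] = 2.
Step 2: L[1][1] = √(4) = 2.
  L[2][0] = (6) / L[0][0] = 2.
  L[2][1] = (6) / L[1][1] = 3.
Step 3: L[2][2] = √(9) = 3.
  L[3][0] = (-3) / L[0][0] = -1.
  L[3][1] = (6) / L[1][1] = 3.
  L[3][2] = (6) / L[2][2] = 2.
Step 4: L[3][3] = √(9) = 3.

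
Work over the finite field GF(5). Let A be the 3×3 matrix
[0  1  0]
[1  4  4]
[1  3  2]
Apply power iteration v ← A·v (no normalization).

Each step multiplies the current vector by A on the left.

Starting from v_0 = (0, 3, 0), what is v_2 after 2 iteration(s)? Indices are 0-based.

v_0 = (0, 3, 0).
v_1 = A·v_0 = (3, 2, 4).
v_2 = A·v_1 = (2, 2, 2).

v_2 = (2, 2, 2)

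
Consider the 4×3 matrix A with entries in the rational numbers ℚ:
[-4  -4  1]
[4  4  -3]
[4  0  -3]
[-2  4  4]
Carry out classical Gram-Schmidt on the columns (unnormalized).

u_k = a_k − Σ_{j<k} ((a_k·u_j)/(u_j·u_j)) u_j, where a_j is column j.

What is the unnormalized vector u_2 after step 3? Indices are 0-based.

Step 1: u_0 = a_0 = (-4, 4, 4, -2).
Step 2: u_1 = a_1 − (6/13)·u_0 = (-28/13, 28/13, -24/13, 64/13).
Step 3: u_2 = a_2 − (-9/13)·u_0 − (9/20)·u_1 = (-4/5, -6/5, 3/5, 2/5).

u_2 = (-4/5, -6/5, 3/5, 2/5)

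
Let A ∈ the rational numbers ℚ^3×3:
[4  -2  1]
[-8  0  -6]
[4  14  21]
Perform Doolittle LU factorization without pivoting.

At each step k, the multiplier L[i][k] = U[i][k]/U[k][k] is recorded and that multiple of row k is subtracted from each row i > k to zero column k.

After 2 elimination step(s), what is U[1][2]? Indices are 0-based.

U[1][2] = -4

Step 1: pivot at (0,0) is 4.
  row1 ← row1 − (-2)·row0  ⇒  L[1][0]=-2, U row1=(0, -4, -4)
  row2 ← row2 − (1)·row0  ⇒  L[2][0]=1, U row2=(0, 16, 20)
Step 2: pivot at (1,1) is -4.
  row2 ← row2 − (-4)·row1  ⇒  L[2][1]=-4, U row2=(0, 0, 4)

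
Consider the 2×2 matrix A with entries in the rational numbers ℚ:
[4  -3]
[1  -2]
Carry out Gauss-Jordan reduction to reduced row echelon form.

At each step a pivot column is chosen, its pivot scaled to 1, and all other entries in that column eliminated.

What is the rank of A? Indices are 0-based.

step 1: normalize row 0 (÷4) = (1, -3/4)
  row 1: subtract 1×row0 = (0, -5/4)
step 2: normalize row 1 (÷-5/4) = (0, 1)
  row 0: subtract -3/4×row1 = (1, 0)

rank = 2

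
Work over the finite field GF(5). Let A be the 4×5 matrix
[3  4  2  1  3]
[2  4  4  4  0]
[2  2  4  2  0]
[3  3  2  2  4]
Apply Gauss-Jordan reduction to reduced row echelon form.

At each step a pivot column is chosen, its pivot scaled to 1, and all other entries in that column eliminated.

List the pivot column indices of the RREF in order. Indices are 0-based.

pivot columns: 0, 1, 2, 3

pivot(0,0)=3: scale R0 → (1, 3, 4, 2, 1)
  clear (1,0): R1 −= (2)R0 → (0, 3, 1, 0, 3)
  clear (2,0): R2 −= (2)R0 → (0, 1, 1, 3, 3)
  clear (3,0): R3 −= (3)R0 → (0, 4, 0, 1, 1)
pivot(1,1)=3: scale R1 → (0, 1, 2, 0, 1)
  clear (0,1): R0 −= (3)R1 → (1, 0, 3, 2, 3)
  clear (2,1): R2 −= (1)R1 → (0, 0, 4, 3, 2)
  clear (3,1): R3 −= (4)R1 → (0, 0, 2, 1, 2)
pivot(2,2)=4: scale R2 → (0, 0, 1, 2, 3)
  clear (0,2): R0 −= (3)R2 → (1, 0, 0, 1, 4)
  clear (1,2): R1 −= (2)R2 → (0, 1, 0, 1, 0)
  clear (3,2): R3 −= (2)R2 → (0, 0, 0, 2, 1)
pivot(3,3)=2: scale R3 → (0, 0, 0, 1, 3)
  clear (0,3): R0 −= (1)R3 → (1, 0, 0, 0, 1)
  clear (1,3): R1 −= (1)R3 → (0, 1, 0, 0, 2)
  clear (2,3): R2 −= (2)R3 → (0, 0, 1, 0, 2)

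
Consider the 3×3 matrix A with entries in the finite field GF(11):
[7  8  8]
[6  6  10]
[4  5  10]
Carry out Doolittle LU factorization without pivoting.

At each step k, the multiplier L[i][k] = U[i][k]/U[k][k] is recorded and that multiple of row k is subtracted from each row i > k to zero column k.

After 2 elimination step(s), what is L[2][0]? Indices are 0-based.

[col 0] pivot 7
  R1 -= 4*R0 → (0, 7, 0)  (L[1][0] := 4)
  R2 -= 10*R0 → (0, 2, 7)  (L[2][0] := 10)
[col 1] pivot 7
  R2 -= 5*R1 → (0, 0, 7)  (L[2][1] := 5)

L[2][0] = 10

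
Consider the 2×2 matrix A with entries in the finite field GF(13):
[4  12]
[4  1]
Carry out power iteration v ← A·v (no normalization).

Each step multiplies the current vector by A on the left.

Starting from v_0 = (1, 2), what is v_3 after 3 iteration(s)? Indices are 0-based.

v_0 = (1, 2).
v_1 = A·v_0 = (2, 6).
v_2 = A·v_1 = (2, 1).
v_3 = A·v_2 = (7, 9).

v_3 = (7, 9)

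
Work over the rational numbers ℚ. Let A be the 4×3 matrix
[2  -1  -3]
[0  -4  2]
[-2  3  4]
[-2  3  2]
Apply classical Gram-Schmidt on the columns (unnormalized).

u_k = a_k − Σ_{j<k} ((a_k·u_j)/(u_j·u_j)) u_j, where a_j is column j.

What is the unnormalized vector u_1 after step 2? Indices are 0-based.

u_1 = (4/3, -4, 2/3, 2/3)

Step 1: u_0 = a_0 = (2, 0, -2, -2).
Step 2: u_1 = a_1 − (-7/6)·u_0 = (4/3, -4, 2/3, 2/3).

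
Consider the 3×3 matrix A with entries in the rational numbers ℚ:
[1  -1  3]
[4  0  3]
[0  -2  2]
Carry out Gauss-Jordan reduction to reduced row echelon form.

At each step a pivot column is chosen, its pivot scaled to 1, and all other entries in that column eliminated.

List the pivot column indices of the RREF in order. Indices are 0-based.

pivot columns: 0, 1, 2

[1] R0 /= 1  ⇒  (1, -1, 3)
     R1 -= 4·R0  ⇒  (0, 4, -9)
[2] R1 /= 4  ⇒  (0, 1, -9/4)
     R0 -= -1·R1  ⇒  (1, 0, 3/4)
     R2 -= -2·R1  ⇒  (0, 0, -5/2)
[3] R2 /= -5/2  ⇒  (0, 0, 1)
     R0 -= 3/4·R2  ⇒  (1, 0, 0)
     R1 -= -9/4·R2  ⇒  (0, 1, 0)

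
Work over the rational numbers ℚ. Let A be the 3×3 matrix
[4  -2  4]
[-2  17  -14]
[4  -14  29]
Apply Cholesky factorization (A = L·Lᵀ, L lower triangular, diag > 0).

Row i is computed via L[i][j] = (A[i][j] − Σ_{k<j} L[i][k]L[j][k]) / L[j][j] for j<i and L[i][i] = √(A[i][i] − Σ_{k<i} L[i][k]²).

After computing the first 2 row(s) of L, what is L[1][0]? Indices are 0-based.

Step 1: L[0][0] = √(4) = 2.
  L[1][0] = (-2) / L[0][0] = -1.
Step 2: L[1][1] = √(16) = 4.

L[1][0] = -1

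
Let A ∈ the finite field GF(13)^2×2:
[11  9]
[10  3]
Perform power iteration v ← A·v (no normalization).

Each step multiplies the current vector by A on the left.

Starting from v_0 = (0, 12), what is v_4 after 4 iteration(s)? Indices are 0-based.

v_4 = (5, 2)

v_0 = (0, 12).
v_1 = A·v_0 = (4, 10).
v_2 = A·v_1 = (4, 5).
v_3 = A·v_2 = (11, 3).
v_4 = A·v_3 = (5, 2).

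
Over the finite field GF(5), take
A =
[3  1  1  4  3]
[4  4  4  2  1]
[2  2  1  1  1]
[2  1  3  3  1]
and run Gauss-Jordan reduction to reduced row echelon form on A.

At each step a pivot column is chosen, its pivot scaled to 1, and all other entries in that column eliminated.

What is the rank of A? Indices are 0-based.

step 1: normalize row 0 (÷3) = (1, 2, 2, 3, 1)
  row 1: subtract 4×row0 = (0, 1, 1, 0, 2)
  row 2: subtract 2×row0 = (0, 3, 2, 0, 4)
  row 3: subtract 2×row0 = (0, 2, 4, 2, 4)
step 2: normalize row 1 (÷1) = (0, 1, 1, 0, 2)
  row 0: subtract 2×row1 = (1, 0, 0, 3, 2)
  row 2: subtract 3×row1 = (0, 0, 4, 0, 3)
  row 3: subtract 2×row1 = (0, 0, 2, 2, 0)
step 3: normalize row 2 (÷4) = (0, 0, 1, 0, 2)
  row 1: subtract 1×row2 = (0, 1, 0, 0, 0)
  row 3: subtract 2×row2 = (0, 0, 0, 2, 1)
step 4: normalize row 3 (÷2) = (0, 0, 0, 1, 3)
  row 0: subtract 3×row3 = (1, 0, 0, 0, 3)

rank = 4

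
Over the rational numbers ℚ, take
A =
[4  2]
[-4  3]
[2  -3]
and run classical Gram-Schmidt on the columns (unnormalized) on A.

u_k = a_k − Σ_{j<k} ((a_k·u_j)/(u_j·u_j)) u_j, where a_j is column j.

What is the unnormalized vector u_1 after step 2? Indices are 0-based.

u_1 = (28/9, 17/9, -22/9)

Step 1: u_0 = a_0 = (4, -4, 2).
Step 2: u_1 = a_1 − (-5/18)·u_0 = (28/9, 17/9, -22/9).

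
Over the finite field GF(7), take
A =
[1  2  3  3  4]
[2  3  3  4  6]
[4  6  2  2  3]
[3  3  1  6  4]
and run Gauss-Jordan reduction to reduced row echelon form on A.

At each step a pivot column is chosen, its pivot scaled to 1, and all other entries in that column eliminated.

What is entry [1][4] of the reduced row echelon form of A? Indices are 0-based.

M[1][4] = 1

pivot(0,0)=1: scale R0 → (1, 2, 3, 3, 4)
  clear (1,0): R1 −= (2)R0 → (0, 6, 4, 5, 5)
  clear (2,0): R2 −= (4)R0 → (0, 5, 4, 4, 1)
  clear (3,0): R3 −= (3)R0 → (0, 4, 6, 4, 6)
pivot(1,1)=6: scale R1 → (0, 1, 3, 2, 2)
  clear (0,1): R0 −= (2)R1 → (1, 0, 4, 6, 0)
  clear (2,1): R2 −= (5)R1 → (0, 0, 3, 1, 5)
  clear (3,1): R3 −= (4)R1 → (0, 0, 1, 3, 5)
pivot(2,2)=3: scale R2 → (0, 0, 1, 5, 4)
  clear (0,2): R0 −= (4)R2 → (1, 0, 0, 0, 5)
  clear (1,2): R1 −= (3)R2 → (0, 1, 0, 1, 4)
  clear (3,2): R3 −= (1)R2 → (0, 0, 0, 5, 1)
pivot(3,3)=5: scale R3 → (0, 0, 0, 1, 3)
  clear (1,3): R1 −= (1)R3 → (0, 1, 0, 0, 1)
  clear (2,3): R2 −= (5)R3 → (0, 0, 1, 0, 3)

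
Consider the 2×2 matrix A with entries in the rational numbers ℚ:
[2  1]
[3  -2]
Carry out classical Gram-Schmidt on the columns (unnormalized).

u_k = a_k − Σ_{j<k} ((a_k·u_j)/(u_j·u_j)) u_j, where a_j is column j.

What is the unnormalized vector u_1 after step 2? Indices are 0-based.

u_1 = (21/13, -14/13)

Step 1: u_0 = a_0 = (2, 3).
Step 2: u_1 = a_1 − (-4/13)·u_0 = (21/13, -14/13).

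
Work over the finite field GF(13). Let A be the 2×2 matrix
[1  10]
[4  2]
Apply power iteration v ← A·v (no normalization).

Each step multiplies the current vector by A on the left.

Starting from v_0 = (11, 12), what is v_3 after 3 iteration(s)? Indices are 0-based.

v_3 = (1, 1)

v_0 = (11, 12).
v_1 = A·v_0 = (1, 3).
v_2 = A·v_1 = (5, 10).
v_3 = A·v_2 = (1, 1).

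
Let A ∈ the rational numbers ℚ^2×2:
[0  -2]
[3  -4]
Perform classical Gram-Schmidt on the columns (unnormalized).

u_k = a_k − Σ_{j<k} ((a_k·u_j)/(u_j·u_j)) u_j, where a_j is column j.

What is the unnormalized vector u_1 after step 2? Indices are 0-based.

Step 1: u_0 = a_0 = (0, 3).
Step 2: u_1 = a_1 − (-4/3)·u_0 = (-2, 0).

u_1 = (-2, 0)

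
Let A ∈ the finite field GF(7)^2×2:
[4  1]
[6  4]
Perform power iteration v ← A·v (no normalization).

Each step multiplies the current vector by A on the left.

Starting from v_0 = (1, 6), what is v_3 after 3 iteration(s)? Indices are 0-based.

v_3 = (5, 6)

v_0 = (1, 6).
v_1 = A·v_0 = (3, 2).
v_2 = A·v_1 = (0, 5).
v_3 = A·v_2 = (5, 6).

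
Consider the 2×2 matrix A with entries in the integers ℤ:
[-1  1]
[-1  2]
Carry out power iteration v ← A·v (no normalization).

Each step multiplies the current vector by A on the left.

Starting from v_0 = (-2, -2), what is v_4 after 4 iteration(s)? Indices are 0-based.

v_0 = (-2, -2).
v_1 = A·v_0 = (0, -2).
v_2 = A·v_1 = (-2, -4).
v_3 = A·v_2 = (-2, -6).
v_4 = A·v_3 = (-4, -10).

v_4 = (-4, -10)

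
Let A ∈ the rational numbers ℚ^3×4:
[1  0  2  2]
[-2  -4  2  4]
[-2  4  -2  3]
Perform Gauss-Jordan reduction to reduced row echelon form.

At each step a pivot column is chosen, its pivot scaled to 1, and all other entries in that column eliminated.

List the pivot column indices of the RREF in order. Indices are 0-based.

pivot columns: 0, 1, 2

[1] R0 /= 1  ⇒  (1, 0, 2, 2)
     R1 -= -2·R0  ⇒  (0, -4, 6, 8)
     R2 -= -2·R0  ⇒  (0, 4, 2, 7)
[2] R1 /= -4  ⇒  (0, 1, -3/2, -2)
     R2 -= 4·R1  ⇒  (0, 0, 8, 15)
[3] R2 /= 8  ⇒  (0, 0, 1, 15/8)
     R0 -= 2·R2  ⇒  (1, 0, 0, -7/4)
     R1 -= -3/2·R2  ⇒  (0, 1, 0, 13/16)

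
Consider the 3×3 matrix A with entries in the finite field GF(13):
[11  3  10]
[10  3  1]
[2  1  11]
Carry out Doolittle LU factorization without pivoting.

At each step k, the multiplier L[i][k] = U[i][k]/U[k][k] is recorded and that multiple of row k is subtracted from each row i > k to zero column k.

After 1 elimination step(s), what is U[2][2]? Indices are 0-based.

Step 1: pivot at (0,0) is 11.
  row1 ← row1 − (8)·row0  ⇒  L[1][0]=8, U row1=(0, 5, 12)
  row2 ← row2 − (12)·row0  ⇒  L[2][0]=12, U row2=(0, 4, 8)

U[2][2] = 8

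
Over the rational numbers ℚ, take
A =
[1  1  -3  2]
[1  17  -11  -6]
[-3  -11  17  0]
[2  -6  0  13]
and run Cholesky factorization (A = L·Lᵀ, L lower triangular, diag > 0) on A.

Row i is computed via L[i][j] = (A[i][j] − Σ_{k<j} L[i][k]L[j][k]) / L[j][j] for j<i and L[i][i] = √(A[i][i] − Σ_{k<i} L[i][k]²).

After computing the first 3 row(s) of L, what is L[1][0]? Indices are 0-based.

Step 1: L[0][0] = √(1) = 1.
  L[1][0] = (1) / L[0][0] = 1.
Step 2: L[1][1] = √(16) = 4.
  L[2][0] = (-3) / L[0][0] = -3.
  L[2][1] = (-8) / L[1][1] = -2.
Step 3: L[2][2] = √(4) = 2.

L[1][0] = 1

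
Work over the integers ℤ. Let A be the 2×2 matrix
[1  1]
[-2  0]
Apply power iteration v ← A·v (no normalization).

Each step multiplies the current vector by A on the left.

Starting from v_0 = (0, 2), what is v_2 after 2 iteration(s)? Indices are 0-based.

v_2 = (2, -4)

v_0 = (0, 2).
v_1 = A·v_0 = (2, 0).
v_2 = A·v_1 = (2, -4).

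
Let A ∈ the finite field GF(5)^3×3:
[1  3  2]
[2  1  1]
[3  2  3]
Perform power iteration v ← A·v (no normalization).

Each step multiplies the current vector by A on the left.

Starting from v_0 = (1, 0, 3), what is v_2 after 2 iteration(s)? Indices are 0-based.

v_2 = (1, 1, 2)

v_0 = (1, 0, 3).
v_1 = A·v_0 = (2, 0, 2).
v_2 = A·v_1 = (1, 1, 2).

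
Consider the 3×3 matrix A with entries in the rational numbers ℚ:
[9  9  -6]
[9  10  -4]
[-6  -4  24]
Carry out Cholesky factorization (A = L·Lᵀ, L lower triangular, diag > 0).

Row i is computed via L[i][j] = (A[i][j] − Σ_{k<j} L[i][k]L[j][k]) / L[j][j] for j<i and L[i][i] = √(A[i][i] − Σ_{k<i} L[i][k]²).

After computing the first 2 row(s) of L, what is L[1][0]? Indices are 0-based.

L[1][0] = 3

Step 1: L[0][0] = √(9) = 3.
  L[1][0] = (9) / L[0][0] = 3.
Step 2: L[1][1] = √(1) = 1.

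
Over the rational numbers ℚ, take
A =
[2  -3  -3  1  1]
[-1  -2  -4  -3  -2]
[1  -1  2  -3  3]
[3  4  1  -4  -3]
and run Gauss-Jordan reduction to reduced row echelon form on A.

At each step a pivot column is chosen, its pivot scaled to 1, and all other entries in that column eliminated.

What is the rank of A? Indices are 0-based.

pivot(0,0)=2: scale R0 → (1, -3/2, -3/2, 1/2, 1/2)
  clear (1,0): R1 −= (-1)R0 → (0, -7/2, -11/2, -5/2, -3/2)
  clear (2,0): R2 −= (1)R0 → (0, 1/2, 7/2, -7/2, 5/2)
  clear (3,0): R3 −= (3)R0 → (0, 17/2, 11/2, -11/2, -9/2)
pivot(1,1)=-7/2: scale R1 → (0, 1, 11/7, 5/7, 3/7)
  clear (0,1): R0 −= (-3/2)R1 → (1, 0, 6/7, 11/7, 8/7)
  clear (2,1): R2 −= (1/2)R1 → (0, 0, 19/7, -27/7, 16/7)
  clear (3,1): R3 −= (17/2)R1 → (0, 0, -55/7, -81/7, -57/7)
pivot(2,2)=19/7: scale R2 → (0, 0, 1, -27/19, 16/19)
  clear (0,2): R0 −= (6/7)R2 → (1, 0, 0, 53/19, 8/19)
  clear (1,2): R1 −= (11/7)R2 → (0, 1, 0, 56/19, -17/19)
  clear (3,2): R3 −= (-55/7)R2 → (0, 0, 0, -432/19, -29/19)
pivot(3,3)=-432/19: scale R3 → (0, 0, 0, 1, 29/432)
  clear (0,3): R0 −= (53/19)R3 → (1, 0, 0, 0, 101/432)
  clear (1,3): R1 −= (56/19)R3 → (0, 1, 0, 0, -59/54)
  clear (2,3): R2 −= (-27/19)R3 → (0, 0, 1, 0, 15/16)

rank = 4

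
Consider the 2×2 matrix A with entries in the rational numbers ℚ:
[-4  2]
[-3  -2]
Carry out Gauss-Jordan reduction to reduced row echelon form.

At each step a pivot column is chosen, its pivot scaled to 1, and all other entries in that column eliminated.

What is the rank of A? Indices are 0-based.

rank = 2

pivot(0,0)=-4: scale R0 → (1, -1/2)
  clear (1,0): R1 −= (-3)R0 → (0, -7/2)
pivot(1,1)=-7/2: scale R1 → (0, 1)
  clear (0,1): R0 −= (-1/2)R1 → (1, 0)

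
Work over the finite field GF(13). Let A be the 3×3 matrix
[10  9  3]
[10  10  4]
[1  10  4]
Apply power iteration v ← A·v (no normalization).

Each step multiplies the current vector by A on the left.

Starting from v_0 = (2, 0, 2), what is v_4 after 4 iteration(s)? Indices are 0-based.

v_0 = (2, 0, 2).
v_1 = A·v_0 = (0, 2, 10).
v_2 = A·v_1 = (9, 8, 8).
v_3 = A·v_2 = (4, 7, 4).
v_4 = A·v_3 = (11, 9, 12).

v_4 = (11, 9, 12)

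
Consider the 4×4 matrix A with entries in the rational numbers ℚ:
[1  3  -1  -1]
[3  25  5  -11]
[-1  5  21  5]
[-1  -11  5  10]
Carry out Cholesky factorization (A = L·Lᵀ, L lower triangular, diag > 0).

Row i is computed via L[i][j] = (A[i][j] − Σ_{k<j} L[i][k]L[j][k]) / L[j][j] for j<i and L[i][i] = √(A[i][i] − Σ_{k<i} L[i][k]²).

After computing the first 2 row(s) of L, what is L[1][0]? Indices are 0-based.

Step 1: L[0][0] = √(1) = 1.
  L[1][0] = (3) / L[0][0] = 3.
Step 2: L[1][1] = √(16) = 4.

L[1][0] = 3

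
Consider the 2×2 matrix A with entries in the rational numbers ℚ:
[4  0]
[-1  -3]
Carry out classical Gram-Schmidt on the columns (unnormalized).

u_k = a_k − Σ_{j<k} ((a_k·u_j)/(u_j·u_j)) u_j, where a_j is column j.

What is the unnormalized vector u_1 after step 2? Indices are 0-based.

u_1 = (-12/17, -48/17)

Step 1: u_0 = a_0 = (4, -1).
Step 2: u_1 = a_1 − (3/17)·u_0 = (-12/17, -48/17).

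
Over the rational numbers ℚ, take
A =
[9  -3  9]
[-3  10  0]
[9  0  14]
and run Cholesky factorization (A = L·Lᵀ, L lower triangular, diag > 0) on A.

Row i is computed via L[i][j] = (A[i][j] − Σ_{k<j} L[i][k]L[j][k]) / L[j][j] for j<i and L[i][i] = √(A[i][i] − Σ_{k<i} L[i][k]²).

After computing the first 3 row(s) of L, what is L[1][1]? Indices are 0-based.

Step 1: L[0][0] = √(9) = 3.
  L[1][0] = (-3) / L[0][0] = -1.
Step 2: L[1][1] = √(9) = 3.
  L[2][0] = (9) / L[0][0] = 3.
  L[2][1] = (3) / L[1][1] = 1.
Step 3: L[2][2] = √(4) = 2.

L[1][1] = 3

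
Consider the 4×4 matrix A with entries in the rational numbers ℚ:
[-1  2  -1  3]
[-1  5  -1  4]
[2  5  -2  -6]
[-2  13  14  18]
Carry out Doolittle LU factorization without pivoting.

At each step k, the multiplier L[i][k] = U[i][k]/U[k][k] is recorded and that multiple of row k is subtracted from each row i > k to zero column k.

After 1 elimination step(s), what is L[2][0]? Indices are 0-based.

Step 1: pivot at (0,0) is -1.
  row1 ← row1 − (1)·row0  ⇒  L[1][0]=1, U row1=(0, 3, 0, 1)
  row2 ← row2 − (-2)·row0  ⇒  L[2][0]=-2, U row2=(0, 9, -4, 0)
  row3 ← row3 − (2)·row0  ⇒  L[3][0]=2, U row3=(0, 9, 16, 12)

L[2][0] = -2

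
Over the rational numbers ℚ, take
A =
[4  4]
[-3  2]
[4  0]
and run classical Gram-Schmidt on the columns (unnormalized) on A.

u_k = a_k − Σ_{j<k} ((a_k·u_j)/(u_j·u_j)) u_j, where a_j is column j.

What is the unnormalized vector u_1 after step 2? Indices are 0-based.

u_1 = (124/41, 112/41, -40/41)

Step 1: u_0 = a_0 = (4, -3, 4).
Step 2: u_1 = a_1 − (10/41)·u_0 = (124/41, 112/41, -40/41).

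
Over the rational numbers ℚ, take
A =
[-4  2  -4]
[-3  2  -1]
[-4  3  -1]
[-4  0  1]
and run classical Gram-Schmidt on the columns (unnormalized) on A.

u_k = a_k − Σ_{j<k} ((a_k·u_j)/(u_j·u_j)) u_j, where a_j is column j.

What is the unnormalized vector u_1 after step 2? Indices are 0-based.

Step 1: u_0 = a_0 = (-4, -3, -4, -4).
Step 2: u_1 = a_1 − (-26/57)·u_0 = (10/57, 12/19, 67/57, -104/57).

u_1 = (10/57, 12/19, 67/57, -104/57)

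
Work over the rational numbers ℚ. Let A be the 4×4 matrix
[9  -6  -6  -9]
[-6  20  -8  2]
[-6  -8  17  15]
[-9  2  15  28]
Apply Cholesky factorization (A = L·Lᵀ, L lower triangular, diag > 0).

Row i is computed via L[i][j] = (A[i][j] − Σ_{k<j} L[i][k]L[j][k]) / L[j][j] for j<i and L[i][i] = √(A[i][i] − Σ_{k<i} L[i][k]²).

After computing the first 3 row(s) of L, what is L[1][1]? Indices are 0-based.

Step 1: L[0][0] = √(9) = 3.
  L[1][0] = (-6) / L[0][0] = -2.
Step 2: L[1][1] = √(16) = 4.
  L[2][0] = (-6) / L[0][0] = -2.
  L[2][1] = (-12) / L[1][1] = -3.
Step 3: L[2][2] = √(4) = 2.

L[1][1] = 4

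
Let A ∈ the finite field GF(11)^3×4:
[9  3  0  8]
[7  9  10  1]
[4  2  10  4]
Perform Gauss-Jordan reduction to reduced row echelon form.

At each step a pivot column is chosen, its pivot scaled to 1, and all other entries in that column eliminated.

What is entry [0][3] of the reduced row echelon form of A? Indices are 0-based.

M[0][3] = 1

[1] R0 /= 9  ⇒  (1, 4, 0, 7)
     R1 -= 7·R0  ⇒  (0, 3, 10, 7)
     R2 -= 4·R0  ⇒  (0, 8, 10, 9)
[2] R1 /= 3  ⇒  (0, 1, 7, 6)
     R0 -= 4·R1  ⇒  (1, 0, 5, 5)
     R2 -= 8·R1  ⇒  (0, 0, 9, 5)
[3] R2 /= 9  ⇒  (0, 0, 1, 3)
     R0 -= 5·R2  ⇒  (1, 0, 0, 1)
     R1 -= 7·R2  ⇒  (0, 1, 0, 7)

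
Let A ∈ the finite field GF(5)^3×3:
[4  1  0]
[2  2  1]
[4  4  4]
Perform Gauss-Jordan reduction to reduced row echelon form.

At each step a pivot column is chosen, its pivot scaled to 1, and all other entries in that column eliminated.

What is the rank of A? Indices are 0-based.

step 1: normalize row 0 (÷4) = (1, 4, 0)
  row 1: subtract 2×row0 = (0, 4, 1)
  row 2: subtract 4×row0 = (0, 3, 4)
step 2: normalize row 1 (÷4) = (0, 1, 4)
  row 0: subtract 4×row1 = (1, 0, 4)
  row 2: subtract 3×row1 = (0, 0, 2)
step 3: normalize row 2 (÷2) = (0, 0, 1)
  row 0: subtract 4×row2 = (1, 0, 0)
  row 1: subtract 4×row2 = (0, 1, 0)

rank = 3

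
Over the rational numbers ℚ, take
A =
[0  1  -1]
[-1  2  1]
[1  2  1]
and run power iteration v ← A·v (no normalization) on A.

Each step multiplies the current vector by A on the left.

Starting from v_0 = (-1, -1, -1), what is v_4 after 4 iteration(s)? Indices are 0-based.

v_0 = (-1, -1, -1).
v_1 = A·v_0 = (0, -2, -4).
v_2 = A·v_1 = (2, -8, -8).
v_3 = A·v_2 = (0, -26, -22).
v_4 = A·v_3 = (-4, -74, -74).

v_4 = (-4, -74, -74)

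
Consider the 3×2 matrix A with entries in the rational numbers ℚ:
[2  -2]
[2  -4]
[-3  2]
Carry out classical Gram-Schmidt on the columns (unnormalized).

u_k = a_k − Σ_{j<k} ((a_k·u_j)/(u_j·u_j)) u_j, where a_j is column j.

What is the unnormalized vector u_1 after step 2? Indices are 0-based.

Step 1: u_0 = a_0 = (2, 2, -3).
Step 2: u_1 = a_1 − (-18/17)·u_0 = (2/17, -32/17, -20/17).

u_1 = (2/17, -32/17, -20/17)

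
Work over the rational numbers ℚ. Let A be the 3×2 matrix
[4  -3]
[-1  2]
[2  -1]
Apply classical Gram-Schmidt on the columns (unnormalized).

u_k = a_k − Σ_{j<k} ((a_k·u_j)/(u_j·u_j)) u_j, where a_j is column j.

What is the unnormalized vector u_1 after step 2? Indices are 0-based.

Step 1: u_0 = a_0 = (4, -1, 2).
Step 2: u_1 = a_1 − (-16/21)·u_0 = (1/21, 26/21, 11/21).

u_1 = (1/21, 26/21, 11/21)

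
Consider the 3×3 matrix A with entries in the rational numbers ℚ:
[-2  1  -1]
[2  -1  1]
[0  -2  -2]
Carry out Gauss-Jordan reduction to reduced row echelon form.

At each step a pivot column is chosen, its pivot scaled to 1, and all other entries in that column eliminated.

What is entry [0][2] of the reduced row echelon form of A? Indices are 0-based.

M[0][2] = 1

[1] R0 /= -2  ⇒  (1, -1/2, 1/2)
     R1 -= 2·R0  ⇒  (0, 0, 0)
[2] R1 <-> R2
[2] R1 /= -2  ⇒  (0, 1, 1)
     R0 -= -1/2·R1  ⇒  (1, 0, 1)
column 2 empty below row 2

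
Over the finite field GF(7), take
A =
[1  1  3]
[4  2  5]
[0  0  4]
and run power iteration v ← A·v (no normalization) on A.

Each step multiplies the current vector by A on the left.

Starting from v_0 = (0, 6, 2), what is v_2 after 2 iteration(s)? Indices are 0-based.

v_0 = (0, 6, 2).
v_1 = A·v_0 = (5, 1, 1).
v_2 = A·v_1 = (2, 6, 4).

v_2 = (2, 6, 4)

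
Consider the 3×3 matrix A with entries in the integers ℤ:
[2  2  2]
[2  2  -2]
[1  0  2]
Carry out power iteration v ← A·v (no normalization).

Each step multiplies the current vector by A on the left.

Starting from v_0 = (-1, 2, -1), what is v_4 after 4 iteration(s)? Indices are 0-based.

v_4 = (108, 148, 0)

v_0 = (-1, 2, -1).
v_1 = A·v_0 = (0, 4, -3).
v_2 = A·v_1 = (2, 14, -6).
v_3 = A·v_2 = (20, 44, -10).
v_4 = A·v_3 = (108, 148, 0).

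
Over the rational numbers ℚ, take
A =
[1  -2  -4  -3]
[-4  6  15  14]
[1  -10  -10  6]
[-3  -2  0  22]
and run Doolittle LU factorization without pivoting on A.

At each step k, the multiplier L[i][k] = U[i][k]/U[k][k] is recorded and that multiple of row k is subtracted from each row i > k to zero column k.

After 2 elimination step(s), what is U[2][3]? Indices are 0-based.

U[2][3] = 1

k=0: U[0][0]=1
  eliminate (1,0): mult=-4, new row 1: (0, -2, -1, 2); set L[1][0]=-4
  eliminate (2,0): mult=1, new row 2: (0, -8, -6, 9); set L[2][0]=1
  eliminate (3,0): mult=-3, new row 3: (0, -8, -12, 13); set L[3][0]=-3
k=1: U[1][1]=-2
  eliminate (2,1): mult=4, new row 2: (0, 0, -2, 1); set L[2][1]=4
  eliminate (3,1): mult=4, new row 3: (0, 0, -8, 5); set L[3][1]=4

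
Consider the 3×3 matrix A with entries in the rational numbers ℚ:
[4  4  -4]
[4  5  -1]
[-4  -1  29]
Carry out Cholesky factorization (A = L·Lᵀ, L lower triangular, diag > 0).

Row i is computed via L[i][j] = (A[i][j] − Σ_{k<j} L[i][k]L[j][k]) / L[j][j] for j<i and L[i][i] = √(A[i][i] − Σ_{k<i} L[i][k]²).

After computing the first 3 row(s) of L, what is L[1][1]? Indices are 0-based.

Step 1: L[0][0] = √(4) = 2.
  L[1][0] = (4) / L[0][0] = 2.
Step 2: L[1][1] = √(1) = 1.
  L[2][0] = (-4) / L[0][0] = -2.
  L[2][1] = (3) / L[1][1] = 3.
Step 3: L[2][2] = √(16) = 4.

L[1][1] = 1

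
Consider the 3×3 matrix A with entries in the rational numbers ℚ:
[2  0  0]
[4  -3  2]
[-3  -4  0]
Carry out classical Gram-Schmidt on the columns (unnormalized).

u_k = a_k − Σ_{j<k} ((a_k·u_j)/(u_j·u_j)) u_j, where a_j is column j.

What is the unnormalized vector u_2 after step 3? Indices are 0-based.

u_2 = (-16/29, 128/725, -96/725)

Step 1: u_0 = a_0 = (2, 4, -3).
Step 2: u_1 = a_1 − (0)·u_0 = (0, -3, -4).
Step 3: u_2 = a_2 − (8/29)·u_0 − (-6/25)·u_1 = (-16/29, 128/725, -96/725).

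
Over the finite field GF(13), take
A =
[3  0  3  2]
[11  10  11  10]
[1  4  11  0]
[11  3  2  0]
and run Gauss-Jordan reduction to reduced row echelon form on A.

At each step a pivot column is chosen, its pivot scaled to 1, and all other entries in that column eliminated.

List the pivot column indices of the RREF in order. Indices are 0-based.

[1] R0 /= 3  ⇒  (1, 0, 1, 5)
     R1 -= 11·R0  ⇒  (0, 10, 0, 7)
     R2 -= 1·R0  ⇒  (0, 4, 10, 8)
     R3 -= 11·R0  ⇒  (0, 3, 4, 10)
[2] R1 /= 10  ⇒  (0, 1, 0, 2)
     R2 -= 4·R1  ⇒  (0, 0, 10, 0)
     R3 -= 3·R1  ⇒  (0, 0, 4, 4)
[3] R2 /= 10  ⇒  (0, 0, 1, 0)
     R0 -= 1·R2  ⇒  (1, 0, 0, 5)
     R3 -= 4·R2  ⇒  (0, 0, 0, 4)
[4] R3 /= 4  ⇒  (0, 0, 0, 1)
     R0 -= 5·R3  ⇒  (1, 0, 0, 0)
     R1 -= 2·R3  ⇒  (0, 1, 0, 0)

pivot columns: 0, 1, 2, 3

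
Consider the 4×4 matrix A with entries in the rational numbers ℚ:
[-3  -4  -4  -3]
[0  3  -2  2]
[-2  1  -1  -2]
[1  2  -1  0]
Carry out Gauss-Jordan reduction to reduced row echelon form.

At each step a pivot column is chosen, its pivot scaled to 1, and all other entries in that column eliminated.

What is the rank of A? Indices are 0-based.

rank = 4

pivot(0,0)=-3: scale R0 → (1, 4/3, 4/3, 1)
  clear (2,0): R2 −= (-2)R0 → (0, 11/3, 5/3, 0)
  clear (3,0): R3 −= (1)R0 → (0, 2/3, -7/3, -1)
pivot(1,1)=3: scale R1 → (0, 1, -2/3, 2/3)
  clear (0,1): R0 −= (4/3)R1 → (1, 0, 20/9, 1/9)
  clear (2,1): R2 −= (11/3)R1 → (0, 0, 37/9, -22/9)
  clear (3,1): R3 −= (2/3)R1 → (0, 0, -17/9, -13/9)
pivot(2,2)=37/9: scale R2 → (0, 0, 1, -22/37)
  clear (0,2): R0 −= (20/9)R2 → (1, 0, 0, 53/37)
  clear (1,2): R1 −= (-2/3)R2 → (0, 1, 0, 10/37)
  clear (3,2): R3 −= (-17/9)R2 → (0, 0, 0, -95/37)
pivot(3,3)=-95/37: scale R3 → (0, 0, 0, 1)
  clear (0,3): R0 −= (53/37)R3 → (1, 0, 0, 0)
  clear (1,3): R1 −= (10/37)R3 → (0, 1, 0, 0)
  clear (2,3): R2 −= (-22/37)R3 → (0, 0, 1, 0)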